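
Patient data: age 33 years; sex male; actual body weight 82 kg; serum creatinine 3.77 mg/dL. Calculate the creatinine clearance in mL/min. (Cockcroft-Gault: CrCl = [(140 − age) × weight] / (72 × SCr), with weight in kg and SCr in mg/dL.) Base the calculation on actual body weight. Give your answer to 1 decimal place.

CrCl = (140 − 33) × 82 / (72 × 3.77) = 8774.0 / 271.44 ≈ 32.3 mL/min

32.3 mL/min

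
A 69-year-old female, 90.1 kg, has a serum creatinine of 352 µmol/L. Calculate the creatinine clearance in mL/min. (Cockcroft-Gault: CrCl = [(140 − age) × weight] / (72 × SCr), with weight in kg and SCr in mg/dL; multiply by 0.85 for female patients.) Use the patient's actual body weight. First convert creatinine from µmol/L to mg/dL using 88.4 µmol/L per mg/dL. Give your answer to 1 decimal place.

SCr = 352 / 88.4 = 3.982 mg/dL
CrCl = (140 − 69) × 90.1 / (72 × 3.982) × 0.85 = 6397.1 / 286.70 × 0.85 ≈ 19.0 mL/min

19.0 mL/min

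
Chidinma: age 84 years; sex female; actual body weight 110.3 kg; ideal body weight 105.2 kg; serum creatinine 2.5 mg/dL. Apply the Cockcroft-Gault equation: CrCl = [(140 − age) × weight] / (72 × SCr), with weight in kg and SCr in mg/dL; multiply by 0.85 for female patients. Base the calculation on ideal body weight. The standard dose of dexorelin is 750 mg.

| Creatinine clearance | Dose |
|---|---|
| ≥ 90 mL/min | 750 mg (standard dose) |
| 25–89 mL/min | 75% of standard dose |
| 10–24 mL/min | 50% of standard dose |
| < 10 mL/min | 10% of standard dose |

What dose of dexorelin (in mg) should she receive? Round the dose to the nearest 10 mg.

CrCl = (140 − 84) × 105.2 / (72 × 2.5) × 0.85 = 5891.2 / 180.00 × 0.85 ≈ 27.8 mL/min
CrCl ≈ 28 mL/min → bracket 25–89 mL/min.
75% of 750 mg = 562.5 mg → 560 mg

560 mg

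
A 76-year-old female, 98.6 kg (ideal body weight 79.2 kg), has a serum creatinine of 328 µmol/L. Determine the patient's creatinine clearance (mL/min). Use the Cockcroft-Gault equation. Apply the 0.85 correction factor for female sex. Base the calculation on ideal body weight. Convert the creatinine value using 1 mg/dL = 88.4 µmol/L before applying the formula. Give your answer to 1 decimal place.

SCr = 328 / 88.4 = 3.71 mg/dL
CrCl = (140 − 76) × 79.2 / (72 × 3.71) × 0.85 = 5068.8 / 267.12 × 0.85 ≈ 16.1 mL/min

16.1 mL/min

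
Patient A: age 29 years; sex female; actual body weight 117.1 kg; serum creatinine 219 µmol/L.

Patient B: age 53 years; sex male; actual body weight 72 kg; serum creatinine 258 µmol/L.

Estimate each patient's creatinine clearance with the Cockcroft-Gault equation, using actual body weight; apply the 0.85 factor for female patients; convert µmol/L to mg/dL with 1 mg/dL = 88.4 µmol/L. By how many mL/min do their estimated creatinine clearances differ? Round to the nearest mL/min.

Patient A: SCr = 219 / 88.4 = 2.477 mg/dL
Patient A: CrCl = (140 − 29) × 117.1 / (72 × 2.477) × 0.85 = 12998.1 / 178.34 × 0.85 ≈ 61.9 mL/min
Patient B: SCr = 258 / 88.4 = 2.919 mg/dL
Patient B: CrCl = (140 − 53) × 72 / (72 × 2.919) = 6264.0 / 210.17 ≈ 29.8 mL/min
|61.9 − 29.8| = 32.1 mL/min

32 mL/min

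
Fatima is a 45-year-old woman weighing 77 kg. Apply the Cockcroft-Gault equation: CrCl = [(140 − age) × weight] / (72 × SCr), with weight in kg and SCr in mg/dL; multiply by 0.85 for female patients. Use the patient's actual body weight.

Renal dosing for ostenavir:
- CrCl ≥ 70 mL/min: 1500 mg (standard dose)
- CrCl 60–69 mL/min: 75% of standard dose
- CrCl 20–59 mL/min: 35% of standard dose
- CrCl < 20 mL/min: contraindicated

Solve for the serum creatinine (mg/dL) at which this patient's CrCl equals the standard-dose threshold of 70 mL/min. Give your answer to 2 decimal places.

Standard dose requires CrCl ≥ 70 mL/min.
Set (140 − 45) × 77 × 0.85 / (72 × SCr) = 70
SCr = (140 − 45) × 77 × 0.85 / (72 × 70) = 1.234 mg/dL

1.23 mg/dL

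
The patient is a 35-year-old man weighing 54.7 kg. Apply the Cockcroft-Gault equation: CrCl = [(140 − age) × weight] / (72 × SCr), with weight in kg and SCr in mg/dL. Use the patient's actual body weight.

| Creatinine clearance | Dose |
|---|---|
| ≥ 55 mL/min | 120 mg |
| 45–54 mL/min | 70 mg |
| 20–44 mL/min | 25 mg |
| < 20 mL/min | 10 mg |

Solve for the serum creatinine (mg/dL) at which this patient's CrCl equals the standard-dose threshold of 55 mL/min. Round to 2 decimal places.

1.45 mg/dL

Standard dose requires CrCl ≥ 55 mL/min.
Set (140 − 35) × 54.7 / (72 × SCr) = 55
SCr = (140 − 35) × 54.7 / (72 × 55) = 1.450 mg/dL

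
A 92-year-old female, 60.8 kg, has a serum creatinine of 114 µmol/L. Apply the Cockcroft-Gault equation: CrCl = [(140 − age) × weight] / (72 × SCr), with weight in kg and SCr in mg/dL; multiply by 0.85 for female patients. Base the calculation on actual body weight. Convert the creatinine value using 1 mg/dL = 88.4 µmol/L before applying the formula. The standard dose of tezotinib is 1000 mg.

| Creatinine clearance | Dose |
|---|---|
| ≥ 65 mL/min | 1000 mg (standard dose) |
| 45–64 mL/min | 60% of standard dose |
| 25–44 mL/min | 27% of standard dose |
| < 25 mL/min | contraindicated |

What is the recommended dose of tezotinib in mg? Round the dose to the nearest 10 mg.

270 mg

SCr = 114 / 88.4 = 1.29 mg/dL
CrCl = (140 − 92) × 60.8 / (72 × 1.29) × 0.85 = 2918.4 / 92.88 × 0.85 ≈ 26.7 mL/min
CrCl ≈ 27 mL/min → bracket 25–44 mL/min.
27% of 1000 mg = 270 mg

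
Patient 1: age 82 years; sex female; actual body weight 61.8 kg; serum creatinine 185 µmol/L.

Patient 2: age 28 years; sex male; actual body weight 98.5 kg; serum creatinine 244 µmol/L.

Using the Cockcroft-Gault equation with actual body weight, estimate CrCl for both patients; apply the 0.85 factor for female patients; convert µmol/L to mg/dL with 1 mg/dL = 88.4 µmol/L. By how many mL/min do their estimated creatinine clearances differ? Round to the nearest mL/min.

35 mL/min

Patient 1: SCr = 185 / 88.4 = 2.093 mg/dL
Patient 1: CrCl = (140 − 82) × 61.8 / (72 × 2.093) × 0.85 = 3584.4 / 150.70 × 0.85 ≈ 20.2 mL/min
Patient 2: SCr = 244 / 88.4 = 2.76 mg/dL
Patient 2: CrCl = (140 − 28) × 98.5 / (72 × 2.76) = 11032.0 / 198.72 ≈ 55.5 mL/min
|20.2 − 55.5| = 35.3 mL/min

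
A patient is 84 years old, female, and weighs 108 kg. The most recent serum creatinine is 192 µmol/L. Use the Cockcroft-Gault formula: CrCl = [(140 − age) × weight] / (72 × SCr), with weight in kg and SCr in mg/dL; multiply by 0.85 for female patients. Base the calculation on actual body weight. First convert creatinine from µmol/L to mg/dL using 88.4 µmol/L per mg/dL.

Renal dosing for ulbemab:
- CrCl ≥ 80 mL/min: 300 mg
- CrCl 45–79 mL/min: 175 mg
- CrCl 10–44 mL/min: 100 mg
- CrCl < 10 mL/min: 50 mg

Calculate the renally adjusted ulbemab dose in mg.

100 mg

SCr = 192 / 88.4 = 2.172 mg/dL
CrCl = (140 − 84) × 108 / (72 × 2.172) × 0.85 = 6048.0 / 156.38 × 0.85 ≈ 32.9 mL/min
CrCl ≈ 33 mL/min → bracket 10–44 mL/min.
Dose for this bracket: 100 mg.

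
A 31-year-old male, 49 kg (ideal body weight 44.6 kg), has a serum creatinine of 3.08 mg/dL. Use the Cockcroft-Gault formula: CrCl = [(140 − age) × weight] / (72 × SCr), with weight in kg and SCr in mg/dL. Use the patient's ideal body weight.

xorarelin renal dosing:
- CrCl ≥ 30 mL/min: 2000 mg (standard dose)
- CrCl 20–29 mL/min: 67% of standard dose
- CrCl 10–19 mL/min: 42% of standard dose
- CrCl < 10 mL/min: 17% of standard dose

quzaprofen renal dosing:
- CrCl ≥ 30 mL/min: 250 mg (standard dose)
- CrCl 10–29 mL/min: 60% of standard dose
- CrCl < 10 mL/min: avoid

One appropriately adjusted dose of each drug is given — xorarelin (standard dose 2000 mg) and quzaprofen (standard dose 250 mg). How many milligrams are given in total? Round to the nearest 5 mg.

CrCl = (140 − 31) × 44.6 / (72 × 3.08) = 4861.4 / 221.76 ≈ 21.9 mL/min
CrCl ≈ 22 mL/min.
xorarelin: 20–29 mL/min → 67% of 2000 mg = 1340 mg.
quzaprofen: 10–29 mL/min → 60% of 250 mg = 150 mg.
Total = 1340 + 150 = 1490 mg.

1490 mg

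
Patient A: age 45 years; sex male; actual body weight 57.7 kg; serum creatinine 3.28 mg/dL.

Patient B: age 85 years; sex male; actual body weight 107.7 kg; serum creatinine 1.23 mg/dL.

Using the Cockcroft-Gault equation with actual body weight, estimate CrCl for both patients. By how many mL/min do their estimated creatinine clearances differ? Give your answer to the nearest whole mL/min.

Patient A: CrCl = (140 − 45) × 57.7 / (72 × 3.28) = 5481.5 / 236.16 ≈ 23.2 mL/min
Patient B: CrCl = (140 − 85) × 107.7 / (72 × 1.23) = 5923.5 / 88.56 ≈ 66.9 mL/min
|23.2 − 66.9| = 43.7 mL/min

44 mL/min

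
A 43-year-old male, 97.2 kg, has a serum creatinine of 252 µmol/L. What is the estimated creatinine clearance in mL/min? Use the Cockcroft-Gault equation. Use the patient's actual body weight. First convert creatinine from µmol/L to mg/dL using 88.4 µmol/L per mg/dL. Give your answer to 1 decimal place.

45.9 mL/min

SCr = 252 / 88.4 = 2.851 mg/dL
CrCl = (140 − 43) × 97.2 / (72 × 2.851) = 9428.4 / 205.27 ≈ 45.9 mL/min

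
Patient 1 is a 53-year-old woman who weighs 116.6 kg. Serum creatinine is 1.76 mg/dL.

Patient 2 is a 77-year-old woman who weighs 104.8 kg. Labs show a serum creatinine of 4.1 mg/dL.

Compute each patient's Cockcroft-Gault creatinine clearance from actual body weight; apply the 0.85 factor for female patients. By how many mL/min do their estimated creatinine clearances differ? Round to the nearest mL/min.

Patient 1: CrCl = (140 − 53) × 116.6 / (72 × 1.76) × 0.85 = 10144.2 / 126.72 × 0.85 ≈ 68.0 mL/min
Patient 2: CrCl = (140 − 77) × 104.8 / (72 × 4.1) × 0.85 = 6602.4 / 295.20 × 0.85 ≈ 19.0 mL/min
|68.0 − 19.0| = 49.0 mL/min

49 mL/min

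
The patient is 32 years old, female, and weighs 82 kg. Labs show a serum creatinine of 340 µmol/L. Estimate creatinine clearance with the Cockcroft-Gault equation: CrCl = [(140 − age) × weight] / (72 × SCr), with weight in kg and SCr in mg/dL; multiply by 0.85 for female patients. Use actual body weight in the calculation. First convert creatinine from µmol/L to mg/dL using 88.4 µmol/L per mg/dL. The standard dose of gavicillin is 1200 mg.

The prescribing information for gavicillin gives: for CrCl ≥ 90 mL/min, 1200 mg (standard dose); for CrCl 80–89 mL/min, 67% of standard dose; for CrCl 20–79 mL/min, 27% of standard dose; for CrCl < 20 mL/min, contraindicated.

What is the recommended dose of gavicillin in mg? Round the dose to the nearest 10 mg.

SCr = 340 / 88.4 = 3.846 mg/dL
CrCl = (140 − 32) × 82 / (72 × 3.846) × 0.85 = 8856.0 / 276.91 × 0.85 ≈ 27.2 mL/min
CrCl ≈ 27 mL/min → bracket 20–79 mL/min.
27% of 1200 mg = 324 mg → 320 mg

320 mg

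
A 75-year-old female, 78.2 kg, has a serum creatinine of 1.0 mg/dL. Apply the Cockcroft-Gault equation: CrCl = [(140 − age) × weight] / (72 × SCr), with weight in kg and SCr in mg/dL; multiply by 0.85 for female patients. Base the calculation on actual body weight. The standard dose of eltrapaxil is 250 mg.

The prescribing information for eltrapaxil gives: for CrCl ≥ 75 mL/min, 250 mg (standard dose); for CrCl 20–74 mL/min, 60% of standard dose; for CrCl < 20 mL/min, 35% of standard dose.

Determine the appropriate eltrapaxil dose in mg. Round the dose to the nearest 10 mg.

150 mg

CrCl = (140 − 75) × 78.2 / (72 × 1) × 0.85 = 5083.0 / 72.00 × 0.85 ≈ 60.0 mL/min
CrCl ≈ 60 mL/min → bracket 20–74 mL/min.
60% of 250 mg = 150 mg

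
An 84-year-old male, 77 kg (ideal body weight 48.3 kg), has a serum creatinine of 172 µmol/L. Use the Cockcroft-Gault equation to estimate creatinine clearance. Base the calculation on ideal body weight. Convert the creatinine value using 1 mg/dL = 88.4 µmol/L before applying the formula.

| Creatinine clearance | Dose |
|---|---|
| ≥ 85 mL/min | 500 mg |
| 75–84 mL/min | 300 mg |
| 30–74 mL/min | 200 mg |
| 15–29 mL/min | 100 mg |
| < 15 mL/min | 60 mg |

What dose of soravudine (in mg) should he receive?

SCr = 172 / 88.4 = 1.946 mg/dL
CrCl = (140 − 84) × 48.3 / (72 × 1.946) = 2704.8 / 140.11 ≈ 19.3 mL/min
CrCl ≈ 19 mL/min → bracket 15–29 mL/min.
Dose for this bracket: 100 mg.

100 mg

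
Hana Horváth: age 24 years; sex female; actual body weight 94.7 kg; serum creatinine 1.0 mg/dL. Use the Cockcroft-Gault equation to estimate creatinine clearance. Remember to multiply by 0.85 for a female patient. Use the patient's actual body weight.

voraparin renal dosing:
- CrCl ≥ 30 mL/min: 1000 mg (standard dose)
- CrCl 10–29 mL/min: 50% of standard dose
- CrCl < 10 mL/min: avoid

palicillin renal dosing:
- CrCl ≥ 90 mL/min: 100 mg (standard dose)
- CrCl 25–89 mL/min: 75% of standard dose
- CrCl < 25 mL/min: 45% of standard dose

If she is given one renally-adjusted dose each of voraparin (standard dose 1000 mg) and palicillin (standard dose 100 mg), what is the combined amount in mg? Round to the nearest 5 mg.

1100 mg

CrCl = (140 − 24) × 94.7 / (72 × 1) × 0.85 = 10985.2 / 72.00 × 0.85 ≈ 129.7 mL/min
CrCl ≈ 130 mL/min.
voraparin: ≥ 30 mL/min → 100% of 1000 mg = 1000 mg.
palicillin: ≥ 90 mL/min → 100% of 100 mg = 100 mg.
Total = 1000 + 100 = 1100 mg.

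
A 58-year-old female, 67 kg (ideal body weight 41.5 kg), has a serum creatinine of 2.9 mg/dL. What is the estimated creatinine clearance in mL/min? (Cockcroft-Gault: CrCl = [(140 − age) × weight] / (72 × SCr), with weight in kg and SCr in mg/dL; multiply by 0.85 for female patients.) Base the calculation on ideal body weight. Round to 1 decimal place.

13.9 mL/min

CrCl = (140 − 58) × 41.5 / (72 × 2.9) × 0.85 = 3403.0 / 208.80 × 0.85 ≈ 13.9 mL/min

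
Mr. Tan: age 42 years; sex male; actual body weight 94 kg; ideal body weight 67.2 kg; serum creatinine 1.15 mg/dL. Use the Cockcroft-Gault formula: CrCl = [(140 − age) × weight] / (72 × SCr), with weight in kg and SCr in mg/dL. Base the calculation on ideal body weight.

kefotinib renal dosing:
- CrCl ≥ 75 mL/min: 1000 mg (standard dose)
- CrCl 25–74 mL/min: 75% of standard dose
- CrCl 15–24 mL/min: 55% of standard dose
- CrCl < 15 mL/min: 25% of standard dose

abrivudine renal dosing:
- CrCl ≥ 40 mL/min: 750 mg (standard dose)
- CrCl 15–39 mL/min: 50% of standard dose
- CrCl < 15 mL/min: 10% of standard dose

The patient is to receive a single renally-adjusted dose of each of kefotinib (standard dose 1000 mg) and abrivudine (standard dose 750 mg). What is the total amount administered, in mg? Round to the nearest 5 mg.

CrCl = (140 − 42) × 67.2 / (72 × 1.15) = 6585.6 / 82.80 ≈ 79.5 mL/min
CrCl ≈ 80 mL/min.
kefotinib: ≥ 75 mL/min → 100% of 1000 mg = 1000 mg.
abrivudine: ≥ 40 mL/min → 100% of 750 mg = 750 mg.
Total = 1000 + 750 = 1750 mg.

1750 mg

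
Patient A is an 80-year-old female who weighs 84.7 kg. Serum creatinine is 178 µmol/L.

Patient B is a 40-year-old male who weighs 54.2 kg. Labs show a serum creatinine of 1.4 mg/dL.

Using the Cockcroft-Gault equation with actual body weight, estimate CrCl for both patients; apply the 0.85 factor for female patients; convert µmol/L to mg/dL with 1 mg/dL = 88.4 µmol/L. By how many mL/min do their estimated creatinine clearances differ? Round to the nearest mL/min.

24 mL/min

Patient A: SCr = 178 / 88.4 = 2.014 mg/dL
Patient A: CrCl = (140 − 80) × 84.7 / (72 × 2.014) × 0.85 = 5082.0 / 145.01 × 0.85 ≈ 29.8 mL/min
Patient B: CrCl = (140 − 40) × 54.2 / (72 × 1.4) = 5420.0 / 100.80 ≈ 53.8 mL/min
|29.8 − 53.8| = 24.0 mL/min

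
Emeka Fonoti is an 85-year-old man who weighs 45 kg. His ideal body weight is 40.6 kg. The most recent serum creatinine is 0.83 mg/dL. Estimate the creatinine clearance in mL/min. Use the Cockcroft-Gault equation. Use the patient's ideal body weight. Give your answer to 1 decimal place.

CrCl = (140 − 85) × 40.6 / (72 × 0.83) = 2233.0 / 59.76 ≈ 37.4 mL/min

37.4 mL/min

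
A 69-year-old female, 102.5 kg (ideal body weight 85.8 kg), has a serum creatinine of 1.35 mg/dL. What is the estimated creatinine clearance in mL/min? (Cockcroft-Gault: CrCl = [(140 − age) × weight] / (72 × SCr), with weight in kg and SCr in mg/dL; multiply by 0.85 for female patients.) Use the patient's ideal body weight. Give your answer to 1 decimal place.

CrCl = (140 − 69) × 85.8 / (72 × 1.35) × 0.85 = 6091.8 / 97.20 × 0.85 ≈ 53.3 mL/min

53.3 mL/min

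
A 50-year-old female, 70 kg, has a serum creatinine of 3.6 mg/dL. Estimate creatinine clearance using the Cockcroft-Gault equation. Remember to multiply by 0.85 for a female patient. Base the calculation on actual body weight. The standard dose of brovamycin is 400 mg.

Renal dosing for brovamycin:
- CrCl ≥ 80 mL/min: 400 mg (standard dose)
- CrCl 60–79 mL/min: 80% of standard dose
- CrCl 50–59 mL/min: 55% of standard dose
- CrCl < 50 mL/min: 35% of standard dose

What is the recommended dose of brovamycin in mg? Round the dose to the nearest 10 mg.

140 mg

CrCl = (140 − 50) × 70 / (72 × 3.6) × 0.85 = 6300.0 / 259.20 × 0.85 ≈ 20.7 mL/min
CrCl ≈ 21 mL/min → bracket < 50 mL/min.
35% of 400 mg = 140 mg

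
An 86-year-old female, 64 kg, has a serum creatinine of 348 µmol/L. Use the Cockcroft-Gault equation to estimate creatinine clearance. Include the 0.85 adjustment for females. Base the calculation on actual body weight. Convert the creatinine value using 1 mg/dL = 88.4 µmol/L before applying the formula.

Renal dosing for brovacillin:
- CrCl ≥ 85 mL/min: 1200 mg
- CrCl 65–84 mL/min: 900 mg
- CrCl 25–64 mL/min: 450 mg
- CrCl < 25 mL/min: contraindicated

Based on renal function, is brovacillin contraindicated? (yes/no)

yes

SCr = 348 / 88.4 = 3.937 mg/dL
CrCl = (140 − 86) × 64 / (72 × 3.937) × 0.85 = 3456.0 / 283.46 × 0.85 ≈ 10.4 mL/min
CrCl ≈ 10 mL/min, which is < 25 mL/min.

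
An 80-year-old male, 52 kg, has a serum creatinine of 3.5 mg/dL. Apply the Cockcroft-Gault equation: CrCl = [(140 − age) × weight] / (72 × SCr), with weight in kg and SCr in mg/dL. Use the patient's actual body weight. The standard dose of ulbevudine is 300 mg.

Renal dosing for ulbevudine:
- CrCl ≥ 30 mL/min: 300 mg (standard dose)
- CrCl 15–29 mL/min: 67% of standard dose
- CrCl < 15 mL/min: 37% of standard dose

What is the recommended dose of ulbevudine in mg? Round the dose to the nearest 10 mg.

110 mg

CrCl = (140 − 80) × 52 / (72 × 3.5) = 3120.0 / 252.00 ≈ 12.4 mL/min
CrCl ≈ 12 mL/min → bracket < 15 mL/min.
37% of 300 mg = 111 mg → 110 mg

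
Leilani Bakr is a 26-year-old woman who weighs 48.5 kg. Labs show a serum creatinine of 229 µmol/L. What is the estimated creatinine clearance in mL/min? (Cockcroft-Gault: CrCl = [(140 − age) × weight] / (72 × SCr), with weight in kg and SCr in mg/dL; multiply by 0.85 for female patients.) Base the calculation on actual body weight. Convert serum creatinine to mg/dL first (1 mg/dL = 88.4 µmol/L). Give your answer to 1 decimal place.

SCr = 229 / 88.4 = 2.59 mg/dL
CrCl = (140 − 26) × 48.5 / (72 × 2.59) × 0.85 = 5529.0 / 186.48 × 0.85 ≈ 25.2 mL/min

25.2 mL/min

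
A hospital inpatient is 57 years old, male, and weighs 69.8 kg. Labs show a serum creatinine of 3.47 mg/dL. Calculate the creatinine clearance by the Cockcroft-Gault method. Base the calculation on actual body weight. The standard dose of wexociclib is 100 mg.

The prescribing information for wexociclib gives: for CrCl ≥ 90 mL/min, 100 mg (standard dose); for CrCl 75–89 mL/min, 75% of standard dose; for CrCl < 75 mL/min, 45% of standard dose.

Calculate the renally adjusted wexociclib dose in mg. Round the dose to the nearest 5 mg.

45 mg

CrCl = (140 − 57) × 69.8 / (72 × 3.47) = 5793.4 / 249.84 ≈ 23.2 mL/min
CrCl ≈ 23 mL/min → bracket < 75 mL/min.
45% of 100 mg = 45 mg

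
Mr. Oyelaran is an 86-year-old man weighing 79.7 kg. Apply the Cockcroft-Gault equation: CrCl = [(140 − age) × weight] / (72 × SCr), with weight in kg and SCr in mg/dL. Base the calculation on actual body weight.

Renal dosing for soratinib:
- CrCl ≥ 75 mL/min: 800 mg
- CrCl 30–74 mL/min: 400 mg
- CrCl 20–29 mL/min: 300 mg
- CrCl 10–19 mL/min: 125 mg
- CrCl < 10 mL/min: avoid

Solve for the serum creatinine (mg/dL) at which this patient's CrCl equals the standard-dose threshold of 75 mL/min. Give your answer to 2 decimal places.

0.80 mg/dL

Standard dose requires CrCl ≥ 75 mL/min.
Set (140 − 86) × 79.7 / (72 × SCr) = 75
SCr = (140 − 86) × 79.7 / (72 × 75) = 0.797 mg/dL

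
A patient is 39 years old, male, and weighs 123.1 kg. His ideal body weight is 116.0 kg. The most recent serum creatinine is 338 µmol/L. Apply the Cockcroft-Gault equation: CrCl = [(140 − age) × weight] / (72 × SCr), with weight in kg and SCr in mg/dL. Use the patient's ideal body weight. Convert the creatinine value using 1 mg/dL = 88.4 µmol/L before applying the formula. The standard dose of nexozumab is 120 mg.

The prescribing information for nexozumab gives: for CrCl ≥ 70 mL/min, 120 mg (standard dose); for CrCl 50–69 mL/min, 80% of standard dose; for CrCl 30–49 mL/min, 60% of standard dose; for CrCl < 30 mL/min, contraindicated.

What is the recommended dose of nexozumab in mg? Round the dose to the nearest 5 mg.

70 mg

SCr = 338 / 88.4 = 3.824 mg/dL
CrCl = (140 − 39) × 116 / (72 × 3.824) = 11716.0 / 275.33 ≈ 42.6 mL/min
CrCl ≈ 43 mL/min → bracket 30–49 mL/min.
60% of 120 mg = 72 mg → 70 mg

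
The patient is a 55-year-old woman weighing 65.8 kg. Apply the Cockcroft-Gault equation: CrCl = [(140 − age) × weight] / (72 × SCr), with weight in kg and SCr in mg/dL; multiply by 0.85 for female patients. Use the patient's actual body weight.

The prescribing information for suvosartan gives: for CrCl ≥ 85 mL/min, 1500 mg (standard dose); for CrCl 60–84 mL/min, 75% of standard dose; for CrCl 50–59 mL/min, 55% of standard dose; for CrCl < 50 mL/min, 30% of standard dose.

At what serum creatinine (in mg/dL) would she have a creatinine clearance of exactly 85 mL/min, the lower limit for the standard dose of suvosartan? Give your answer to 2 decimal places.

0.78 mg/dL

Standard dose requires CrCl ≥ 85 mL/min.
Set (140 − 55) × 65.8 × 0.85 / (72 × SCr) = 85
SCr = (140 − 55) × 65.8 × 0.85 / (72 × 85) = 0.777 mg/dL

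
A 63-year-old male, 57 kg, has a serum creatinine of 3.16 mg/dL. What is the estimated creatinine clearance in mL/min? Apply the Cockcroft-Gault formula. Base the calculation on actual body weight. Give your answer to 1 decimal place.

19.3 mL/min

CrCl = (140 − 63) × 57 / (72 × 3.16) = 4389.0 / 227.52 ≈ 19.3 mL/min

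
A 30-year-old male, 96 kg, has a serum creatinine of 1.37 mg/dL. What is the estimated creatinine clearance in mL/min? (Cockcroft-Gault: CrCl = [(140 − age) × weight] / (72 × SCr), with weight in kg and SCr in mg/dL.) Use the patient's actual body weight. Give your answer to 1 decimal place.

107.1 mL/min

CrCl = (140 − 30) × 96 / (72 × 1.37) = 10560.0 / 98.64 ≈ 107.1 mL/min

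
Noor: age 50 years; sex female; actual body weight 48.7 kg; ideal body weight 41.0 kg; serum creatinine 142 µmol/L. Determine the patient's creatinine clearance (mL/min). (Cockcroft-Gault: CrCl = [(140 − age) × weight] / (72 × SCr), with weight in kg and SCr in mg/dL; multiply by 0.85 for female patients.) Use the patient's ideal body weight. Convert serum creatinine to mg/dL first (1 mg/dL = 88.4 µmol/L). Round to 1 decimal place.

SCr = 142 / 88.4 = 1.606 mg/dL
CrCl = (140 − 50) × 41 / (72 × 1.606) × 0.85 = 3690.0 / 115.63 × 0.85 ≈ 27.1 mL/min

27.1 mL/min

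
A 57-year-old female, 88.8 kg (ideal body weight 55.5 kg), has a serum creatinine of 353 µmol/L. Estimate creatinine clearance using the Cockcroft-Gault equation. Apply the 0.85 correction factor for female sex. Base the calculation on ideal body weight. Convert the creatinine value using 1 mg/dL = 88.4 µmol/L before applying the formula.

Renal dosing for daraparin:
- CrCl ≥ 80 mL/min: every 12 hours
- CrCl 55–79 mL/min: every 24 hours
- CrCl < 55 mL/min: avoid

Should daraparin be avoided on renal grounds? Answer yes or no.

SCr = 353 / 88.4 = 3.993 mg/dL
CrCl = (140 − 57) × 55.5 / (72 × 3.993) × 0.85 = 4606.5 / 287.50 × 0.85 ≈ 13.6 mL/min
CrCl ≈ 14 mL/min, which is < 55 mL/min.

yes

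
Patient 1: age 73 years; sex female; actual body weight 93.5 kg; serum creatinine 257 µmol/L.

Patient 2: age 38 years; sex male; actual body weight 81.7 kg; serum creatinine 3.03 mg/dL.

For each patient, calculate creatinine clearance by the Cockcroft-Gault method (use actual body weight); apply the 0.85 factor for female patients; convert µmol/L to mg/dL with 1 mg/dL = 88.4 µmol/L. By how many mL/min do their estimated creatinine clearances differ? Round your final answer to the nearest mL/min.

13 mL/min

Patient 1: SCr = 257 / 88.4 = 2.907 mg/dL
Patient 1: CrCl = (140 − 73) × 93.5 / (72 × 2.907) × 0.85 = 6264.5 / 209.30 × 0.85 ≈ 25.4 mL/min
Patient 2: CrCl = (140 − 38) × 81.7 / (72 × 3.03) = 8333.4 / 218.16 ≈ 38.2 mL/min
|25.4 − 38.2| = 12.8 mL/min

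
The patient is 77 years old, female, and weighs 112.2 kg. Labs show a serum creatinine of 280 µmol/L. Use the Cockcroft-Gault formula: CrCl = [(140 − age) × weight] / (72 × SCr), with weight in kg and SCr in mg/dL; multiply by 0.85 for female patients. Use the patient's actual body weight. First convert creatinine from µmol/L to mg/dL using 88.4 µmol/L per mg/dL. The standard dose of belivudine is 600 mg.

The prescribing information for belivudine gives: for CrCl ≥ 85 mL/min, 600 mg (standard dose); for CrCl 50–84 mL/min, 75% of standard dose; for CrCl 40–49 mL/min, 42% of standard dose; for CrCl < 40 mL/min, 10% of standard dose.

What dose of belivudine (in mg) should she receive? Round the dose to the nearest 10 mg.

SCr = 280 / 88.4 = 3.167 mg/dL
CrCl = (140 − 77) × 112.2 / (72 × 3.167) × 0.85 = 7068.6 / 228.02 × 0.85 ≈ 26.3 mL/min
CrCl ≈ 26 mL/min → bracket < 40 mL/min.
10% of 600 mg = 60 mg

60 mg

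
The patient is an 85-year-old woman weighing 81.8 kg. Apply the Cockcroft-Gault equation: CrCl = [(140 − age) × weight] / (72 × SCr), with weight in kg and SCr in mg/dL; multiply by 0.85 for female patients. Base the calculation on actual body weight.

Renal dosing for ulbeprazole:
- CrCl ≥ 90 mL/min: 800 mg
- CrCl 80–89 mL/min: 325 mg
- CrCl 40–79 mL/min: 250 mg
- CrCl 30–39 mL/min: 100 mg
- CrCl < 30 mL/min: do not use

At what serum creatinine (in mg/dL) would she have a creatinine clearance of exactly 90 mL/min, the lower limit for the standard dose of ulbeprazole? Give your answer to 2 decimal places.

Standard dose requires CrCl ≥ 90 mL/min.
Set (140 − 85) × 81.8 × 0.85 / (72 × SCr) = 90
SCr = (140 − 85) × 81.8 × 0.85 / (72 × 90) = 0.590 mg/dL

0.59 mg/dL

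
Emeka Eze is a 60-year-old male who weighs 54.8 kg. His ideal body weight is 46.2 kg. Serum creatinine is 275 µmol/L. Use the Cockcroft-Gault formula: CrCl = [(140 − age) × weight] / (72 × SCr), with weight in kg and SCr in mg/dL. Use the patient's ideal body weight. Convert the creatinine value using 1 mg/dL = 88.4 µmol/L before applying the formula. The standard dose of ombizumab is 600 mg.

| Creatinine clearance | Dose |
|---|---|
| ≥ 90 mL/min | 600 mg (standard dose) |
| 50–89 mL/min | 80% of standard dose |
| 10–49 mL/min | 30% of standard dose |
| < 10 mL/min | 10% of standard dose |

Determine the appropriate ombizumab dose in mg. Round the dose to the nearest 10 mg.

SCr = 275 / 88.4 = 3.111 mg/dL
CrCl = (140 − 60) × 46.2 / (72 × 3.111) = 3696.0 / 223.99 ≈ 16.5 mL/min
CrCl ≈ 17 mL/min → bracket 10–49 mL/min.
30% of 600 mg = 180 mg

180 mg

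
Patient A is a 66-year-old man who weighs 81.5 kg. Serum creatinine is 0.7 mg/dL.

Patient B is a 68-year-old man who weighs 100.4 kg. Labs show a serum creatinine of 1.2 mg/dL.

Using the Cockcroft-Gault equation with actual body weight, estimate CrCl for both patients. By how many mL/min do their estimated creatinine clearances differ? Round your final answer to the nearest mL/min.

Patient A: CrCl = (140 − 66) × 81.5 / (72 × 0.7) = 6031.0 / 50.40 ≈ 119.7 mL/min
Patient B: CrCl = (140 − 68) × 100.4 / (72 × 1.2) = 7228.8 / 86.40 ≈ 83.7 mL/min
|119.7 − 83.7| = 36.0 mL/min

36 mL/min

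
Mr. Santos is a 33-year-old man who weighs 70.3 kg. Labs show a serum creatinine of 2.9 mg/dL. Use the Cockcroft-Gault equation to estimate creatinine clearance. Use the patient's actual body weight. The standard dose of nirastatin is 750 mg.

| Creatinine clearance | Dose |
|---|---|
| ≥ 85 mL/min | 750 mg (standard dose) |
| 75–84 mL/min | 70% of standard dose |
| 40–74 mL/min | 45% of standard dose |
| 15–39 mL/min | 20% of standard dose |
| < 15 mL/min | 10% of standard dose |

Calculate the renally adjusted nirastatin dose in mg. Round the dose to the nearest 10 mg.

150 mg

CrCl = (140 − 33) × 70.3 / (72 × 2.9) = 7522.1 / 208.80 ≈ 36.0 mL/min
CrCl ≈ 36 mL/min → bracket 15–39 mL/min.
20% of 750 mg = 150 mg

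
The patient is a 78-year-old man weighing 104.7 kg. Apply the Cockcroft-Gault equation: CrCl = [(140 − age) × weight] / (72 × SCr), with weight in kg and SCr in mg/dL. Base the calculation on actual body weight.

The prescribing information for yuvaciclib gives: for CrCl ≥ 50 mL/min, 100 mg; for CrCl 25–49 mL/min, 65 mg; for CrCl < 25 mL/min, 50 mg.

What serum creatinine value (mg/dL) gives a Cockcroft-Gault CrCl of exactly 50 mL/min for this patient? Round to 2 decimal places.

1.80 mg/dL

Standard dose requires CrCl ≥ 50 mL/min.
Set (140 − 78) × 104.7 / (72 × SCr) = 50
SCr = (140 − 78) × 104.7 / (72 × 50) = 1.803 mg/dL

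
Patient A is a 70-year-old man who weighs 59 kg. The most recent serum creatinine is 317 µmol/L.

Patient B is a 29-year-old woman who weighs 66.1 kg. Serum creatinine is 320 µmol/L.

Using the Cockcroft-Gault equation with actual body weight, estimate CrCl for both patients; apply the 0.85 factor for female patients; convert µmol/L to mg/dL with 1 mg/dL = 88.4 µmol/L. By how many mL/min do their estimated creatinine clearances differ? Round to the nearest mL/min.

Patient A: SCr = 317 / 88.4 = 3.586 mg/dL
Patient A: CrCl = (140 − 70) × 59 / (72 × 3.586) = 4130.0 / 258.19 ≈ 16.0 mL/min
Patient B: SCr = 320 / 88.4 = 3.62 mg/dL
Patient B: CrCl = (140 − 29) × 66.1 / (72 × 3.62) × 0.85 = 7337.1 / 260.64 × 0.85 ≈ 23.9 mL/min
|16.0 − 23.9| = 7.9 mL/min

8 mL/min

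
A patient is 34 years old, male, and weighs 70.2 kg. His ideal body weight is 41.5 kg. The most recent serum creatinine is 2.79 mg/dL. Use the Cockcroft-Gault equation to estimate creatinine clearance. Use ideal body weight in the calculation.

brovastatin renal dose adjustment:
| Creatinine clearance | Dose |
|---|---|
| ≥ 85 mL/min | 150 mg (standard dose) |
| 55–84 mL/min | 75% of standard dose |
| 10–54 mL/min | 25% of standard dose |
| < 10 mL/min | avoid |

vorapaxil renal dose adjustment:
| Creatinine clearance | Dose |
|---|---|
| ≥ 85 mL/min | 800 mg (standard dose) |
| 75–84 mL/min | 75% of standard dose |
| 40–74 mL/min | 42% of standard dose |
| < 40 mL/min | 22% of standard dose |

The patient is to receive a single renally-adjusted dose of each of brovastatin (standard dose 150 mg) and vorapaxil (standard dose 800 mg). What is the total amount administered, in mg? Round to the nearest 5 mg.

CrCl = (140 − 34) × 41.5 / (72 × 2.79) = 4399.0 / 200.88 ≈ 21.9 mL/min
CrCl ≈ 22 mL/min.
brovastatin: 10–54 mL/min → 25% of 150 mg = 37.5 mg.
vorapaxil: < 40 mL/min → 22% of 800 mg = 176 mg.
Total = 37.5 + 176 = 213.5 mg.

215 mg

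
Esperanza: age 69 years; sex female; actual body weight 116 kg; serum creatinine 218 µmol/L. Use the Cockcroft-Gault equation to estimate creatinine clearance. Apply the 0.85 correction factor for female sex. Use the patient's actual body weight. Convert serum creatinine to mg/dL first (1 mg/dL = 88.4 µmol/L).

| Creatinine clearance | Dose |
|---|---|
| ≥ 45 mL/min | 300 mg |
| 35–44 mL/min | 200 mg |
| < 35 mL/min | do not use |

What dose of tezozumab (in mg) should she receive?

200 mg

SCr = 218 / 88.4 = 2.466 mg/dL
CrCl = (140 − 69) × 116 / (72 × 2.466) × 0.85 = 8236.0 / 177.55 × 0.85 ≈ 39.4 mL/min
CrCl ≈ 39 mL/min → bracket 35–44 mL/min.
Dose for this bracket: 200 mg.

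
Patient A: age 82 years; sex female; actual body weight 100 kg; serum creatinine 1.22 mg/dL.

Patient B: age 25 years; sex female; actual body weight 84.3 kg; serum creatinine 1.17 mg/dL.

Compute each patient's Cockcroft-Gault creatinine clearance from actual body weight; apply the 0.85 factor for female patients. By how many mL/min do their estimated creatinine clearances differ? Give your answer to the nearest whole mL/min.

Patient A: CrCl = (140 − 82) × 100 / (72 × 1.22) × 0.85 = 5800.0 / 87.84 × 0.85 ≈ 56.1 mL/min
Patient B: CrCl = (140 − 25) × 84.3 / (72 × 1.17) × 0.85 = 9694.5 / 84.24 × 0.85 ≈ 97.8 mL/min
|56.1 − 97.8| = 41.7 mL/min

42 mL/min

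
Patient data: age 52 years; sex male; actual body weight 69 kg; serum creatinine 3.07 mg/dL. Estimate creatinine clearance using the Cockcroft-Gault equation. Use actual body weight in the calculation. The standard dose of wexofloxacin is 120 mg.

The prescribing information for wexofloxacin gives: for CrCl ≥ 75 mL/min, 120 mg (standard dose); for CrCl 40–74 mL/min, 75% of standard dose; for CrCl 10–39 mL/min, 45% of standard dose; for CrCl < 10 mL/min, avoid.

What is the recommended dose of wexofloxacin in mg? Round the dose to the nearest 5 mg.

CrCl = (140 − 52) × 69 / (72 × 3.07) = 6072.0 / 221.04 ≈ 27.5 mL/min
CrCl ≈ 27 mL/min → bracket 10–39 mL/min.
45% of 120 mg = 54 mg → 55 mg

55 mg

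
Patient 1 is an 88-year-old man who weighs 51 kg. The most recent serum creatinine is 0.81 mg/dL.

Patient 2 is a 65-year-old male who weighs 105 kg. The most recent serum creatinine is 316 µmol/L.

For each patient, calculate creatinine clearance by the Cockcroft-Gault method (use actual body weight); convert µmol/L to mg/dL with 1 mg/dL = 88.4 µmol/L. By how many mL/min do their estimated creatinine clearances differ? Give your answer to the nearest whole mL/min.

15 mL/min

Patient 1: CrCl = (140 − 88) × 51 / (72 × 0.81) = 2652.0 / 58.32 ≈ 45.5 mL/min
Patient 2: SCr = 316 / 88.4 = 3.575 mg/dL
Patient 2: CrCl = (140 − 65) × 105 / (72 × 3.575) = 7875.0 / 257.40 ≈ 30.6 mL/min
|45.5 − 30.6| = 14.9 mL/min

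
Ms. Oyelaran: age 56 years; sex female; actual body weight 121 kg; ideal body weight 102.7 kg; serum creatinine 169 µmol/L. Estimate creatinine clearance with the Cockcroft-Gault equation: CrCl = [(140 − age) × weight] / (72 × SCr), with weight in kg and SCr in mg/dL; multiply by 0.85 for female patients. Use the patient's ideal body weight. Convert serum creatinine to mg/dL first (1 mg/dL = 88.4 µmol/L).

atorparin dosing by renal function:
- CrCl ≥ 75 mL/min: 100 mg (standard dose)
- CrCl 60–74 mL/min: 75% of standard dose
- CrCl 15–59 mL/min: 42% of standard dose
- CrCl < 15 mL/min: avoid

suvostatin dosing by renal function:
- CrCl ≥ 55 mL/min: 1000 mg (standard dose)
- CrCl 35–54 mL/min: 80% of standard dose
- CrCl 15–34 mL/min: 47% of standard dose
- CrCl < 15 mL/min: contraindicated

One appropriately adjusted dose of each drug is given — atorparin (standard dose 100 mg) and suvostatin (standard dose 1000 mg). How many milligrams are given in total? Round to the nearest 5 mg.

840 mg

SCr = 169 / 88.4 = 1.912 mg/dL
CrCl = (140 − 56) × 102.7 / (72 × 1.912) × 0.85 = 8626.8 / 137.66 × 0.85 ≈ 53.3 mL/min
CrCl ≈ 53 mL/min.
atorparin: 15–59 mL/min → 42% of 100 mg = 42 mg.
suvostatin: 35–54 mL/min → 80% of 1000 mg = 800 mg.
Total = 42 + 800 = 842 mg.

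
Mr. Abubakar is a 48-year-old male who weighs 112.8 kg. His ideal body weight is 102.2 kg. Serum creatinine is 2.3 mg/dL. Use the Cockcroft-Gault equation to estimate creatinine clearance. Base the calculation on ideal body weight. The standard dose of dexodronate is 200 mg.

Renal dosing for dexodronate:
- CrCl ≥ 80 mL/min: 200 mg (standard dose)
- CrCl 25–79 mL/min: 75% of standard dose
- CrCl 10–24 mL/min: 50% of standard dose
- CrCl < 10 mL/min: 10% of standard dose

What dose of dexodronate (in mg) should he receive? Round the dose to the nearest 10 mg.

150 mg

CrCl = (140 − 48) × 102.2 / (72 × 2.3) = 9402.4 / 165.60 ≈ 56.8 mL/min
CrCl ≈ 57 mL/min → bracket 25–79 mL/min.
75% of 200 mg = 150 mg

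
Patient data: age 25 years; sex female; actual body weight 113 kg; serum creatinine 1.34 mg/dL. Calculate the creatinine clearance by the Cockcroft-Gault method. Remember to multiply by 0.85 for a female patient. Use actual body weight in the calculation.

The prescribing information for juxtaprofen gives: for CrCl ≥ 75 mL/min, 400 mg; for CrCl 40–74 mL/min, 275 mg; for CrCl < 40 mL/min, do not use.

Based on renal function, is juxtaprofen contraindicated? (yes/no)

CrCl = (140 − 25) × 113 / (72 × 1.34) × 0.85 = 12995.0 / 96.48 × 0.85 ≈ 114.5 mL/min
CrCl ≈ 114 mL/min, which is ≥ 40 mL/min.

no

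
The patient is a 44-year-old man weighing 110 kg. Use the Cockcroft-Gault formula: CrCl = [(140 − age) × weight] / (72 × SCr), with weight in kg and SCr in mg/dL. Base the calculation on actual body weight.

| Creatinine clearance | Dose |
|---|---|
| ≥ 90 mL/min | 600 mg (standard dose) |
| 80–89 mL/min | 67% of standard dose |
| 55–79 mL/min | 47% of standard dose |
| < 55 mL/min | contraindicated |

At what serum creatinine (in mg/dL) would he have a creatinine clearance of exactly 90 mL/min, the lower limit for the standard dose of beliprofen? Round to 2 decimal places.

Standard dose requires CrCl ≥ 90 mL/min.
Set (140 − 44) × 110 / (72 × SCr) = 90
SCr = (140 − 44) × 110 / (72 × 90) = 1.630 mg/dL

1.63 mg/dL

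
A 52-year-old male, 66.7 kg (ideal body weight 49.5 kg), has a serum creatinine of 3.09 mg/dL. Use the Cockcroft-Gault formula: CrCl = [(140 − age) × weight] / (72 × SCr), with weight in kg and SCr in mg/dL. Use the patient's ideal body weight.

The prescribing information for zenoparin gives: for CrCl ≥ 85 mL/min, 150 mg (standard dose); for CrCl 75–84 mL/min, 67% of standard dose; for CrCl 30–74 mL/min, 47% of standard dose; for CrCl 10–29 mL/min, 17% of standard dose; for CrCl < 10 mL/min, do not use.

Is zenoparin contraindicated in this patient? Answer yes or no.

CrCl = (140 − 52) × 49.5 / (72 × 3.09) = 4356.0 / 222.48 ≈ 19.6 mL/min
CrCl ≈ 20 mL/min, which is ≥ 10 mL/min.

no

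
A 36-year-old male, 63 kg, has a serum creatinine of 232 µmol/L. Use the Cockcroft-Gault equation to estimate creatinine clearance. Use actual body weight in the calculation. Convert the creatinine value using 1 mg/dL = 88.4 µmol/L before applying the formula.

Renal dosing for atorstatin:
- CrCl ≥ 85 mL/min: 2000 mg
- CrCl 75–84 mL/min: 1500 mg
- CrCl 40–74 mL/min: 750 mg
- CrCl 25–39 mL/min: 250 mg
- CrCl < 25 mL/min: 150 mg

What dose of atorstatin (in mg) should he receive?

SCr = 232 / 88.4 = 2.624 mg/dL
CrCl = (140 − 36) × 63 / (72 × 2.624) = 6552.0 / 188.93 ≈ 34.7 mL/min
CrCl ≈ 35 mL/min → bracket 25–39 mL/min.
Dose for this bracket: 250 mg.

250 mg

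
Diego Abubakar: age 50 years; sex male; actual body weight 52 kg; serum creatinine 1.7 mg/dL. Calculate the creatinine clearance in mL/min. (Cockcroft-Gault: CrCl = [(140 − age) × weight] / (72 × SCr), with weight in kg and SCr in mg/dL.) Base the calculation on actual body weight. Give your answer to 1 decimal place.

CrCl = (140 − 50) × 52 / (72 × 1.7) = 4680.0 / 122.40 ≈ 38.2 mL/min

38.2 mL/min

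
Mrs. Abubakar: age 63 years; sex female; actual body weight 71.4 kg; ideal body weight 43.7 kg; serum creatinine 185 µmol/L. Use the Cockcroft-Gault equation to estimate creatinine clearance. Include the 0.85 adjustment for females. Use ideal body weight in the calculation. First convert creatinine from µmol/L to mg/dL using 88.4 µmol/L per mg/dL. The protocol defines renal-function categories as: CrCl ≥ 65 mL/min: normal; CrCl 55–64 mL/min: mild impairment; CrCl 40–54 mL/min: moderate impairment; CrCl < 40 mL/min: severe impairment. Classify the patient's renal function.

severe impairment

SCr = 185 / 88.4 = 2.093 mg/dL
CrCl = (140 − 63) × 43.7 / (72 × 2.093) × 0.85 = 3364.9 / 150.70 × 0.85 ≈ 19.0 mL/min
19 mL/min falls in the 'severe impairment' range.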